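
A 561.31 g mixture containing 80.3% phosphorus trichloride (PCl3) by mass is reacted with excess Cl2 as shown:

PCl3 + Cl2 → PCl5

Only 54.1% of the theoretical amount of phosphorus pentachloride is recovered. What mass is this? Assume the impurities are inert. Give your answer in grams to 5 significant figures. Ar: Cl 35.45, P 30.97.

Pure PCl3 available = 561.31 g × 0.803 = 450.732 g.
M(PCl3) = 30.97 + 3(35.45) = 137.32 g/mol.
M(PCl5) = 30.97 + 5(35.45) = 208.22 g/mol.
n(PCl3) = 450.732 g / 137.32 g/mol = 3.28235 mol.
From the equation the PCl3:PCl5 mole ratio is 1:1, so n(PCl5) = 3.28235 × 1/1 = 3.28235 mol.
Mass of PCl5 = 3.28235 mol × 208.22 g/mol = 683.450 g.
Actual mass collected = 683.450 g × 0.541 = 369.747 g.

369.75 g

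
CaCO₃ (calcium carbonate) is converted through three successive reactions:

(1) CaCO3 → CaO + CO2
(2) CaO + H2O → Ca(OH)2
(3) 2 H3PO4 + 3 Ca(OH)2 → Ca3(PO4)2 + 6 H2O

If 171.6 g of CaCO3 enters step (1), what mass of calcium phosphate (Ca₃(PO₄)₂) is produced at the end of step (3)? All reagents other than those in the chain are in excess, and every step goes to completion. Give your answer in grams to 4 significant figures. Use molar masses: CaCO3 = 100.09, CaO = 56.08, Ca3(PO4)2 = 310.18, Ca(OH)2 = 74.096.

n(CaCO3) = 171.6 / 100.09 = 1.7145 mol.
Reaction (1): CaCO3→CaO ratio 1:1 ⇒ n(CaO) = 1.7145 mol.
Reaction (2): CaO→Ca(OH)2 ratio 1:1 ⇒ n(Ca(OH)2) = 1.7145 mol.
Reaction (3): Ca(OH)2→Ca3(PO4)2 ratio 3:1 ⇒ n(Ca3(PO4)2) = 0.57149 mol.
Mass of Ca3(PO4)2 = 0.57149 × 310.18 = 177.26 g.

177.3 g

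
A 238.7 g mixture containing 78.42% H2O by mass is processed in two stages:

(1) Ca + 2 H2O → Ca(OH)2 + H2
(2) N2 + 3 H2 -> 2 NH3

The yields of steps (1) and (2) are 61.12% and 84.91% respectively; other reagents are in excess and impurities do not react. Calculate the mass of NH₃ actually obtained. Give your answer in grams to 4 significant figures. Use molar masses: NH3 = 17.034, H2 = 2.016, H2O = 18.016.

Pure H2O = 238.7 × 0.7842 = 187.19 g.
n(H2O) = 187.19 / 18.016 = 10.390 mol.
Step 1 (H2O:H2 = 2:1): theoretical n(H2) = 5.1951 mol; at 61.12% yield, n(H2) = 3.1752 mol.
Step 2 (H2:NH3 = 3:2): theoretical n(NH3) = 2.1168 mol, so theoretical mass = 2.1168 × 17.034 = 36.058 g.
At 84.91% yield, actual mass of NH3 = 36.058 × 0.8491 = 30.617 g.

30.62 g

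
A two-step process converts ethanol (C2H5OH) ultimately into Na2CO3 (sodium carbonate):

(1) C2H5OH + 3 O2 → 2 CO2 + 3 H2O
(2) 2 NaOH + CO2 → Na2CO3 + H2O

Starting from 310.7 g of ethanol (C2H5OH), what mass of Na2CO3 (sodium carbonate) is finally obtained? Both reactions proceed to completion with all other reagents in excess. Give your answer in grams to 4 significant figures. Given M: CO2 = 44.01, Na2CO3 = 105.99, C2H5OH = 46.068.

n(C2H5OH) = 310.70 / 46.068 = 6.7444 mol.
Step 1 gives a 1:2 ratio of C2H5OH to CO2, so n(CO2) = 13.489 mol.
In step 2 the CO2:Na2CO3 ratio is 1:1, so n(Na2CO3) = 13.489 mol.
Mass of Na2CO3 = 13.489 × 105.99 = 1429.7 g.

1430 g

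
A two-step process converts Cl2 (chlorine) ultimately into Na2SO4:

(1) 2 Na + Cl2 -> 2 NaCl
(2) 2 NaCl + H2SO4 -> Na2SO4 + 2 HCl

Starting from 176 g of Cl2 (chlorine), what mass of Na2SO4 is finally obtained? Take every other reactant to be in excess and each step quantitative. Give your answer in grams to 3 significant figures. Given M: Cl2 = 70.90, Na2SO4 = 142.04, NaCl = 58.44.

n(Cl2) = 176.0 / 70.90 = 2.482 mol.
Step 1 gives a 1:2 ratio of Cl2 to NaCl, so n(NaCl) = 4.965 mol.
In step 2 the NaCl:Na2SO4 ratio is 2:1, so n(Na2SO4) = 2.482 mol.
Mass of Na2SO4 = 2.482 × 142.04 = 352.6 g.

353 g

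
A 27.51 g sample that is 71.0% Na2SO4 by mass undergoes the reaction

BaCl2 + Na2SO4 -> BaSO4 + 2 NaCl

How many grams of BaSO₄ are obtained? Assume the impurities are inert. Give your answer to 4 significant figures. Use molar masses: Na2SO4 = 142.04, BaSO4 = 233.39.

32.09 g

Mass of pure Na2SO4 = 27.51 g × 0.710 = 19.532 g.
n(Na2SO4) = 19.532 g / 142.04 g/mol = 0.13751 mol.
From the equation the Na2SO4:BaSO4 mole ratio is 1:1, so n(BaSO4) = 0.13751 × 1/1 = 0.13751 mol.
Mass of BaSO4 = 0.13751 mol × 233.39 g/mol = 32.094 g.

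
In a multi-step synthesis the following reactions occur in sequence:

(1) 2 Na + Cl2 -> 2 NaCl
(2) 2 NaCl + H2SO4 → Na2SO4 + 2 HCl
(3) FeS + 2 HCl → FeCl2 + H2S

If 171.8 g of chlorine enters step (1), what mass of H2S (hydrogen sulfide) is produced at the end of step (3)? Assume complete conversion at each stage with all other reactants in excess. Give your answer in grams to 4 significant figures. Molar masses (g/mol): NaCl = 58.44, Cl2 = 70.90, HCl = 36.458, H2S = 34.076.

82.57 g

n(Cl2) = 171.8 / 70.90 = 2.4231 mol.
Reaction (1): Cl2→NaCl ratio 1:2 ⇒ n(NaCl) = 4.8463 mol.
Reaction (2): NaCl→HCl ratio 2:2 ⇒ n(HCl) = 4.8463 mol.
Reaction (3): HCl→H2S ratio 2:1 ⇒ n(H2S) = 2.4231 mol.
Mass of H2S = 2.4231 × 34.076 = 82.571 g.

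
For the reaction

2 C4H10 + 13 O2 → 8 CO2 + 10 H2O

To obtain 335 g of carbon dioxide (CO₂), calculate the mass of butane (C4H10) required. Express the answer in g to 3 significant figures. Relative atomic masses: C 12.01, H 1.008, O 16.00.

M(CO2) = 12.01 + 2(16.00) = 44.01 g/mol.
M(C4H10) = 4(12.01) + 10(1.008) = 58.12 g/mol.
n(CO2) = 335.0 g / 44.01 g/mol = 7.612 mol.
From the equation the CO2:C4H10 mole ratio is 8:2, so n(C4H10) = 7.612 × 2/8 = 1.903 mol.
Mass of C4H10 = 1.903 mol × 58.12 g/mol = 110.6 g.

111 g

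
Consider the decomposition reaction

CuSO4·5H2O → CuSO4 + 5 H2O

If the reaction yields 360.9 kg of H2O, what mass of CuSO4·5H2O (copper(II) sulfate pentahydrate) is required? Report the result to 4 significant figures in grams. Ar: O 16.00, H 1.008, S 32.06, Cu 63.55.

M(H2O) = 2(1.008) + 16.00 = 18.016 g/mol.
M(CuSO4·5H2O) = 63.55 + 32.06 + 9(16.00) + 10(1.008) = 249.69 g/mol.
Convert: 360.9 kg = 360900 g.
n(H2O) = 360900 g / 18.016 g/mol = 20032 mol.
From the equation the H2O:CuSO4·5H2O mole ratio is 5:1, so n(CuSO4·5H2O) = 20032 × 1/5 = 4006.4 mol.
Mass of CuSO4·5H2O = 4006.4 mol × 249.69 g/mol = 1.0004 × 10^6 g.

1000000 g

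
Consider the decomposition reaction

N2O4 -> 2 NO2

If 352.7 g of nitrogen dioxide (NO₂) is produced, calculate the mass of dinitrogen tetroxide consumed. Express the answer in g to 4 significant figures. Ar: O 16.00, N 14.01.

352.7 g

M(NO2) = 14.01 + 2(16.00) = 46.01 g/mol.
M(N2O4) = 2(14.01) + 4(16.00) = 92.02 g/mol.
n(NO2) = 352.70 g / 46.01 g/mol = 7.6657 mol.
From the equation the NO2:N2O4 mole ratio is 2:1, so n(N2O4) = 7.6657 × 1/2 = 3.8329 mol.
Mass of N2O4 = 3.8329 mol × 92.02 g/mol = 352.70 g.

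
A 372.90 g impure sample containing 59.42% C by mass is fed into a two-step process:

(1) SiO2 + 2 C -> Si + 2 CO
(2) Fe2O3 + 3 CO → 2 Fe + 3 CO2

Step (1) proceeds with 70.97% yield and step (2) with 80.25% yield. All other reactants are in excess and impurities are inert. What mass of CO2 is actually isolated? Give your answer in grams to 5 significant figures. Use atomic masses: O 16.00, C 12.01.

462.44 g

Pure C = 372.90 × 0.5942 = 221.577 g.
M(C) = 12.01 g/mol.
M(CO2) = 12.01 + 2(16.00) = 44.01 g/mol.
n(C) = 221.577 / 12.01 = 18.4494 mol.
Step 1 (C:CO = 2:2): theoretical n(CO) = 18.4494 mol; at 70.97% yield, n(CO) = 13.0935 mol.
Step 2 (CO:CO2 = 3:3): theoretical n(CO2) = 13.0935 mol, so theoretical mass = 13.0935 × 44.01 = 576.246 g.
At 80.25% yield, actual mass of CO2 = 576.246 × 0.8025 = 462.438 g.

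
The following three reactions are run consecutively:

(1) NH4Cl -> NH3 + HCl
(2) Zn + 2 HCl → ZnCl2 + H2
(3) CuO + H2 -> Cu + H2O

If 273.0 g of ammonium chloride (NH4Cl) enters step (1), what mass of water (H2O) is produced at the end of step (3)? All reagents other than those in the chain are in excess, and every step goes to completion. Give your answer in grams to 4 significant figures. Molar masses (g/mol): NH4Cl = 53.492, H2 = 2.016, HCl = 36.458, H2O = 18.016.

45.97 g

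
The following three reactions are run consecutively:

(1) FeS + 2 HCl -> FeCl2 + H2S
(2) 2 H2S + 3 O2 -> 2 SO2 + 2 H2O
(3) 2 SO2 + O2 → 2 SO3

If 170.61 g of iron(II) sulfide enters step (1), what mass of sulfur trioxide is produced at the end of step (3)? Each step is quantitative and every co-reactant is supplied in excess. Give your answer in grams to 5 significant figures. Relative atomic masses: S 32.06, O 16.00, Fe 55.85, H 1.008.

M(FeS) = 55.85 + 32.06 = 87.91 g/mol.
M(SO3) = 32.06 + 3(16.00) = 80.06 g/mol.
n(FeS) = 170.61 / 87.91 = 1.94073 mol.
Reaction (1): FeS→H2S ratio 1:1 ⇒ n(H2S) = 1.94073 mol.
Reaction (2): H2S→SO2 ratio 2:2 ⇒ n(SO2) = 1.94073 mol.
Reaction (3): SO2→SO3 ratio 2:2 ⇒ n(SO3) = 1.94073 mol.
Mass of SO3 = 1.94073 × 80.06 = 155.375 g.

155.38 g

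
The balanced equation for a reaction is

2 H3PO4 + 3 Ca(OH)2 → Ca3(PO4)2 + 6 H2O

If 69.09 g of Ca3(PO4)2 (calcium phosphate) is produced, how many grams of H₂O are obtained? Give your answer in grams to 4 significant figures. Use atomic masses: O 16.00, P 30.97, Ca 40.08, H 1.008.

24.08 g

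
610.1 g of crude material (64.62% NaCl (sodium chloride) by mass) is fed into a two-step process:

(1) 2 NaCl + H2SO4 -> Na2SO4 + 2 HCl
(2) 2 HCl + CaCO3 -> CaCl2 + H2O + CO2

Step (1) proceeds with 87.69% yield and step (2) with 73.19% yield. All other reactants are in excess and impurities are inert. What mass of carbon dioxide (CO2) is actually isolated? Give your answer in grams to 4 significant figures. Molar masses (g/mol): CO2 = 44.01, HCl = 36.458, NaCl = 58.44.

Pure NaCl = 610.1 × 0.6462 = 394.25 g.
n(NaCl) = 394.25 / 58.44 = 6.7462 mol.
Step 1 (NaCl:HCl = 2:2): theoretical n(HCl) = 6.7462 mol; at 87.69% yield, n(HCl) = 5.9157 mol.
Step 2 (HCl:CO2 = 2:1): theoretical n(CO2) = 2.9579 mol, so theoretical mass = 2.9579 × 44.01 = 130.18 g.
At 73.19% yield, actual mass of CO2 = 130.18 × 0.7319 = 95.275 g.

95.28 g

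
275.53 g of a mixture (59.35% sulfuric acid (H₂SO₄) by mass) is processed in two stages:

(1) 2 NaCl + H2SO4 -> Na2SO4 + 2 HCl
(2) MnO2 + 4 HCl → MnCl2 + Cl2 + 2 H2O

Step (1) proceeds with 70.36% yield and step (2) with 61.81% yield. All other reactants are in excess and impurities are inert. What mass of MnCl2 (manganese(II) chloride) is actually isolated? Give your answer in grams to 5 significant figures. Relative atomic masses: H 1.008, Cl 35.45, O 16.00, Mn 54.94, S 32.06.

45.625 g

Pure H2SO4 = 275.53 × 0.5935 = 163.527 g.
M(H2SO4) = 2(1.008) + 32.06 + 4(16.00) = 98.076 g/mol.
M(MnCl2) = 54.94 + 2(35.45) = 125.84 g/mol.
n(H2SO4) = 163.527 / 98.076 = 1.66735 mol.
Step 1 (H2SO4:HCl = 1:2): theoretical n(HCl) = 3.33470 mol; at 70.36% yield, n(HCl) = 2.34630 mol.
Step 2 (HCl:MnCl2 = 4:1): theoretical n(MnCl2) = 0.586574 mol, so theoretical mass = 0.586574 × 125.84 = 73.8145 g.
At 61.81% yield, actual mass of MnCl2 = 73.8145 × 0.6181 = 45.6247 g.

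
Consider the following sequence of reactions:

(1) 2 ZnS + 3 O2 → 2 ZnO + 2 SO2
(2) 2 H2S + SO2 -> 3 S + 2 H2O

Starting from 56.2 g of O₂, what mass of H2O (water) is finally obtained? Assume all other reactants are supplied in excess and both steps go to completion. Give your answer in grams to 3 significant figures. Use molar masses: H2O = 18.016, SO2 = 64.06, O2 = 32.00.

42.2 g

n(O2) = 56.20 / 32.00 = 1.756 mol.
Step 1 gives a 3:2 ratio of O2 to SO2, so n(SO2) = 1.171 mol.
In step 2 the SO2:H2O ratio is 1:2, so n(H2O) = 2.342 mol.
Mass of H2O = 2.342 × 18.016 = 42.19 g.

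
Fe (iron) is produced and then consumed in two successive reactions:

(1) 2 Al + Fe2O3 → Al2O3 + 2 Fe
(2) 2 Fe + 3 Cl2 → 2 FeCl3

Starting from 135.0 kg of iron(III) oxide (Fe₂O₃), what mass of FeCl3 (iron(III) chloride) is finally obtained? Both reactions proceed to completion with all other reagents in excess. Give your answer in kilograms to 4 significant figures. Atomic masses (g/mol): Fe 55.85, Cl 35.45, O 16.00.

274.2 kg

M(Fe2O3) = 2(55.85) + 3(16.00) = 159.70 g/mol.
M(FeCl3) = 55.85 + 3(35.45) = 162.20 g/mol.
135.0 kg = 135000 g.
n(Fe2O3) = 135000 / 159.70 = 845.34 mol.
Step 1 gives a 1:2 ratio of Fe2O3 to Fe, so n(Fe) = 1690.7 mol.
In step 2 the Fe:FeCl3 ratio is 2:2, so n(FeCl3) = 1690.7 mol.
Mass of FeCl3 = 1690.7 × 162.20 = 274230 g = 274.2 kg.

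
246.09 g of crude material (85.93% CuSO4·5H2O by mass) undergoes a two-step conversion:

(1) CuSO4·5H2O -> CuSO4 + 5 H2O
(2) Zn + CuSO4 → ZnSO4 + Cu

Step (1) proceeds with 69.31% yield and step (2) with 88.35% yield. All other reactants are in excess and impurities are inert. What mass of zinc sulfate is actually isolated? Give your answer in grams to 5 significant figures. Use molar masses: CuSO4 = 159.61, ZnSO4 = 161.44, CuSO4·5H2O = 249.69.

83.724 g

Pure CuSO4·5H2O = 246.09 × 0.8593 = 211.465 g.
n(CuSO4·5H2O) = 211.465 / 249.69 = 0.846911 mol.
Step 1 (CuSO4·5H2O:CuSO4 = 1:1): theoretical n(CuSO4) = 0.846911 mol; at 69.31% yield, n(CuSO4) = 0.586994 mol.
Step 2 (CuSO4:ZnSO4 = 1:1): theoretical n(ZnSO4) = 0.586994 mol, so theoretical mass = 0.586994 × 161.44 = 94.7643 g.
At 88.35% yield, actual mass of ZnSO4 = 94.7643 × 0.8835 = 83.7242 g.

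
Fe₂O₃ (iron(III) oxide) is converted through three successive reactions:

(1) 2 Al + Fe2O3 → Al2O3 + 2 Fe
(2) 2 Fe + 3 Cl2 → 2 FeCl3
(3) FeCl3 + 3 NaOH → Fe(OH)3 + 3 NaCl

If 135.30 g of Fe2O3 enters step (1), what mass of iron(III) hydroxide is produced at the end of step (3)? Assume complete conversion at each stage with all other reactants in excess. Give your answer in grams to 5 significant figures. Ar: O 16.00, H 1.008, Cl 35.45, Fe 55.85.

181.09 g

M(Fe2O3) = 2(55.85) + 3(16.00) = 159.70 g/mol.
M(Fe(OH)3) = 55.85 + 3(16.00) + 3(1.008) = 106.874 g/mol.
n(Fe2O3) = 135.30 / 159.70 = 0.847214 mol.
Reaction (1): Fe2O3→Fe ratio 1:2 ⇒ n(Fe) = 1.69443 mol.
Reaction (2): Fe→FeCl3 ratio 2:2 ⇒ n(FeCl3) = 1.69443 mol.
Reaction (3): FeCl3→Fe(OH)3 ratio 1:1 ⇒ n(Fe(OH)3) = 1.69443 mol.
Mass of Fe(OH)3 = 1.69443 × 106.874 = 181.090 g.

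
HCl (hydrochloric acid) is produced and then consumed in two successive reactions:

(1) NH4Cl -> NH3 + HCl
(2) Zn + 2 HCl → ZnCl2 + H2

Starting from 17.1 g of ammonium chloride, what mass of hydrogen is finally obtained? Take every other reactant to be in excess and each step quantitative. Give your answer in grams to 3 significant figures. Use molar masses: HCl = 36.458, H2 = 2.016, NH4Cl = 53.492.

n(NH4Cl) = 17.10 / 53.492 = 0.3197 mol.
Step 1 gives a 1:1 ratio of NH4Cl to HCl, so n(HCl) = 0.3197 mol.
In step 2 the HCl:H2 ratio is 2:1, so n(H2) = 0.1598 mol.
Mass of H2 = 0.1598 × 2.016 = 0.3222 g.

0.322 g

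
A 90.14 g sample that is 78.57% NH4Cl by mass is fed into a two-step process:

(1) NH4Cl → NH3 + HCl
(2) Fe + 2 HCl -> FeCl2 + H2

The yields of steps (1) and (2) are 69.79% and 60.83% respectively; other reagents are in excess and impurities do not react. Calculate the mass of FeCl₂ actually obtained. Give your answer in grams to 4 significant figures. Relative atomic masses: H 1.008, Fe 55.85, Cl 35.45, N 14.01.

35.62 g

Pure NH4Cl = 90.14 × 0.7857 = 70.823 g.
M(NH4Cl) = 14.01 + 4(1.008) + 35.45 = 53.492 g/mol.
M(FeCl2) = 55.85 + 2(35.45) = 126.75 g/mol.
n(NH4Cl) = 70.823 / 53.492 = 1.3240 mol.
Step 1 (NH4Cl:HCl = 1:1): theoretical n(HCl) = 1.3240 mol; at 69.79% yield, n(HCl) = 0.92401 mol.
Step 2 (HCl:FeCl2 = 2:1): theoretical n(FeCl2) = 0.46201 mol, so theoretical mass = 0.46201 × 126.75 = 58.559 g.
At 60.83% yield, actual mass of FeCl2 = 58.559 × 0.6083 = 35.622 g.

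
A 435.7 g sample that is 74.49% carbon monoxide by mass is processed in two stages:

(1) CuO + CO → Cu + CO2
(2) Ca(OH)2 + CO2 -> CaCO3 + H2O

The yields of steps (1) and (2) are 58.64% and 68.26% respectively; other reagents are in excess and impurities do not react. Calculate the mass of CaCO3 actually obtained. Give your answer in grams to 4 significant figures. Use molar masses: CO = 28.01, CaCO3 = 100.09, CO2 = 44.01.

Pure CO = 435.7 × 0.7449 = 324.55 g.
n(CO) = 324.55 / 28.01 = 11.587 mol.
Step 1 (CO:CO2 = 1:1): theoretical n(CO2) = 11.587 mol; at 58.64% yield, n(CO2) = 6.7946 mol.
Step 2 (CO2:CaCO3 = 1:1): theoretical n(CaCO3) = 6.7946 mol, so theoretical mass = 6.7946 × 100.09 = 680.08 g.
At 68.26% yield, actual mass of CaCO3 = 680.08 × 0.6826 = 464.22 g.

464.2 g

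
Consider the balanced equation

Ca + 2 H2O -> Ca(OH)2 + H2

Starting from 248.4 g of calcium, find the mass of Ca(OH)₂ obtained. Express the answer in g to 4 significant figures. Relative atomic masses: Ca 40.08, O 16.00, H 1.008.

459.2 g

M(Ca) = 40.08 g/mol.
M(Ca(OH)2) = 40.08 + 2(16.00) + 2(1.008) = 74.096 g/mol.
n(Ca) = 248.40 g / 40.08 g/mol = 6.1976 mol.
From the equation the Ca:Ca(OH)2 mole ratio is 1:1, so n(Ca(OH)2) = 6.1976 × 1/1 = 6.1976 mol.
Mass of Ca(OH)2 = 6.1976 mol × 74.096 g/mol = 459.22 g.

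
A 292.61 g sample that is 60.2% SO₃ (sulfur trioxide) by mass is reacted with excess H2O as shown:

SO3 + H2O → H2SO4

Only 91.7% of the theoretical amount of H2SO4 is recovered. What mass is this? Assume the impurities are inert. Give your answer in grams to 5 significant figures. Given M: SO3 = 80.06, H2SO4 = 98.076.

Pure SO3 available = 292.61 g × 0.602 = 176.151 g.
n(SO3) = 176.151 g / 80.06 g/mol = 2.20024 mol.
From the equation the SO3:H2SO4 mole ratio is 1:1, so n(H2SO4) = 2.20024 × 1/1 = 2.20024 mol.
Mass of H2SO4 = 2.20024 mol × 98.076 g/mol = 215.791 g.
Actual mass collected = 215.791 g × 0.917 = 197.880 g.

197.88 g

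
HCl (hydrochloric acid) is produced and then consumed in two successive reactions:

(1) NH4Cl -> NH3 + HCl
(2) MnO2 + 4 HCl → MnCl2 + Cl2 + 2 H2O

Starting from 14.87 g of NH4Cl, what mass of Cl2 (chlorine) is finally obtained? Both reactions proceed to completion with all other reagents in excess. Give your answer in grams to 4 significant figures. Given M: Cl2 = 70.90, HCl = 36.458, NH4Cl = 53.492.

n(NH4Cl) = 14.870 / 53.492 = 0.27799 mol.
Step 1 gives a 1:1 ratio of NH4Cl to HCl, so n(HCl) = 0.27799 mol.
In step 2 the HCl:Cl2 ratio is 4:1, so n(Cl2) = 0.069496 mol.
Mass of Cl2 = 0.069496 × 70.90 = 4.9273 g.

4.927 g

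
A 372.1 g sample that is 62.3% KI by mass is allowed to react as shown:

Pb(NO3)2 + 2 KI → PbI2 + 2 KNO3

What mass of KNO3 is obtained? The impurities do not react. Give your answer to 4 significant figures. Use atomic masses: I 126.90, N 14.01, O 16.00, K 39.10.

141.2 g

Mass of pure KI = 372.1 g × 0.623 = 231.82 g.
M(KI) = 39.10 + 126.90 = 166.00 g/mol.
M(KNO3) = 39.10 + 14.01 + 3(16.00) = 101.11 g/mol.
n(KI) = 231.82 g / 166.00 g/mol = 1.3965 mol.
From the equation the KI:KNO3 mole ratio is 2:2, so n(KNO3) = 1.3965 × 2/2 = 1.3965 mol.
Mass of KNO3 = 1.3965 mol × 101.11 g/mol = 141.20 g.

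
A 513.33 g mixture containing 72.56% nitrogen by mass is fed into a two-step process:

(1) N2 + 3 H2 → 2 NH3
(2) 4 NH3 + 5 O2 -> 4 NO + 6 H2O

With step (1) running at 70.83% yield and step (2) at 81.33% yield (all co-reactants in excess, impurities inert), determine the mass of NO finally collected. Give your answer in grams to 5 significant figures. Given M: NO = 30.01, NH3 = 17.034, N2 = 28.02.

459.61 g

Pure N2 = 513.33 × 0.7256 = 372.472 g.
n(N2) = 372.472 / 28.02 = 13.2931 mol.
Step 1 (N2:NH3 = 1:2): theoretical n(NH3) = 26.5862 mol; at 70.83% yield, n(NH3) = 18.8310 mol.
Step 2 (NH3:NO = 4:4): theoretical n(NO) = 18.8310 mol, so theoretical mass = 18.8310 × 30.01 = 565.118 g.
At 81.33% yield, actual mass of NO = 565.118 × 0.8133 = 459.610 g.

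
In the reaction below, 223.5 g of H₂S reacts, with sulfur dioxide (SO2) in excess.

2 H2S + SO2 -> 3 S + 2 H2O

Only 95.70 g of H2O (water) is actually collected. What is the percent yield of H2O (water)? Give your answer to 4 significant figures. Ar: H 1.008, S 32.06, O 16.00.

M(H2S) = 2(1.008) + 32.06 = 34.076 g/mol.
M(H2O) = 2(1.008) + 16.00 = 18.016 g/mol.
n(H2S) = 223.50 g / 34.076 g/mol = 6.5589 mol.
From the equation the H2S:H2O mole ratio is 2:2, so n(H2O) = 6.5589 × 2/2 = 6.5589 mol.
Mass of H2O = 6.5589 mol × 18.016 g/mol = 118.16 g.
This is the theoretical yield. Percent yield = 95.70 g / 118.16 g × 100% = 80.989%.

80.99 %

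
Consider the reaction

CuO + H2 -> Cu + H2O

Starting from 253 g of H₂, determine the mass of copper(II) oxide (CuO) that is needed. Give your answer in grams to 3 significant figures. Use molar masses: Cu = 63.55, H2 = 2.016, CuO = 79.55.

9980 g

n(H2) = 253.0 g / 2.016 g/mol = 125.5 mol.
From the equation the H2:CuO mole ratio is 1:1, so n(CuO) = 125.5 × 1/1 = 125.5 mol.
Mass of CuO = 125.5 mol × 79.55 g/mol = 9983 g.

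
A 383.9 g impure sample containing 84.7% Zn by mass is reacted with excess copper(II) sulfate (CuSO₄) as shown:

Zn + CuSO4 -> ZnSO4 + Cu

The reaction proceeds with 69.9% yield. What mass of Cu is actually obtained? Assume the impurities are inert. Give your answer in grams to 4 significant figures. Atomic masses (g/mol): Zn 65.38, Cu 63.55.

220.9 g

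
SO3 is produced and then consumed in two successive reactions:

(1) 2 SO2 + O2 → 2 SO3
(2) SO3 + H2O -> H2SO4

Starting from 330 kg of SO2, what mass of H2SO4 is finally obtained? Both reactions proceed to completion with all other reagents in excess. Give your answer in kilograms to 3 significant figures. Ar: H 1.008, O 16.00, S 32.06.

505 kg

M(SO2) = 32.06 + 2(16.00) = 64.06 g/mol.
M(H2SO4) = 2(1.008) + 32.06 + 4(16.00) = 98.076 g/mol.
330 kg = 330000 g.
n(SO2) = 330000 / 64.06 = 5151 mol.
Step 1 gives a 2:2 ratio of SO2 to SO3, so n(SO3) = 5151 mol.
In step 2 the SO3:H2SO4 ratio is 1:1, so n(H2SO4) = 5151 mol.
Mass of H2SO4 = 5151 × 98.076 = 505200 g = 505 kg.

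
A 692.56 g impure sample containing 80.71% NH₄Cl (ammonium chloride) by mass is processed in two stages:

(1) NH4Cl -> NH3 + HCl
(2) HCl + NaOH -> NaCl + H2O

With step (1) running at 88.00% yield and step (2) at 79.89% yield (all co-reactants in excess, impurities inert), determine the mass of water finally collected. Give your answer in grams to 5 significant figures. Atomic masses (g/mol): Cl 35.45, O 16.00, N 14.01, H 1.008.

132.35 g

Pure NH4Cl = 692.56 × 0.8071 = 558.965 g.
M(NH4Cl) = 14.01 + 4(1.008) + 35.45 = 53.492 g/mol.
M(H2O) = 2(1.008) + 16.00 = 18.016 g/mol.
n(NH4Cl) = 558.965 / 53.492 = 10.4495 mol.
Step 1 (NH4Cl:HCl = 1:1): theoretical n(HCl) = 10.4495 mol; at 88.00% yield, n(HCl) = 9.19557 mol.
Step 2 (HCl:H2O = 1:1): theoretical n(H2O) = 9.19557 mol, so theoretical mass = 9.19557 × 18.016 = 165.667 g.
At 79.89% yield, actual mass of H2O = 165.667 × 0.7989 = 132.352 g.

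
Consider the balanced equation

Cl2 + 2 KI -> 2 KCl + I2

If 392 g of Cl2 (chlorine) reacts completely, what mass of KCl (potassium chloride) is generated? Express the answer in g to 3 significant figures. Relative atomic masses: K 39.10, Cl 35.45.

824 g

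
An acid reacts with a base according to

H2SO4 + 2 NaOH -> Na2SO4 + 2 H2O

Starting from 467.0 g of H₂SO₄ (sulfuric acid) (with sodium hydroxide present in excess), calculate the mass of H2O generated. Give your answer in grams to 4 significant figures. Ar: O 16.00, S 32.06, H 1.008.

M(H2SO4) = 2(1.008) + 32.06 + 4(16.00) = 98.076 g/mol.
M(H2O) = 2(1.008) + 16.00 = 18.016 g/mol.
n(H2SO4) = 467.00 g / 98.076 g/mol = 4.7616 mol.
From the equation the H2SO4:H2O mole ratio is 1:2, so n(H2O) = 4.7616 × 2/1 = 9.5232 mol.
Mass of H2O = 9.5232 mol × 18.016 g/mol = 171.57 g.

171.6 g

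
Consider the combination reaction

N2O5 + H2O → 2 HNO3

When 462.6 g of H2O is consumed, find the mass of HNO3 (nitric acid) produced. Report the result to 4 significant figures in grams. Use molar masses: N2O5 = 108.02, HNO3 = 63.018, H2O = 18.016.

n(H2O) = 462.60 g / 18.016 g/mol = 25.677 mol.
From the equation the H2O:HNO3 mole ratio is 1:2, so n(HNO3) = 25.677 × 2/1 = 51.354 mol.
Mass of HNO3 = 51.354 mol × 63.018 g/mol = 3236.2 g.

3236 g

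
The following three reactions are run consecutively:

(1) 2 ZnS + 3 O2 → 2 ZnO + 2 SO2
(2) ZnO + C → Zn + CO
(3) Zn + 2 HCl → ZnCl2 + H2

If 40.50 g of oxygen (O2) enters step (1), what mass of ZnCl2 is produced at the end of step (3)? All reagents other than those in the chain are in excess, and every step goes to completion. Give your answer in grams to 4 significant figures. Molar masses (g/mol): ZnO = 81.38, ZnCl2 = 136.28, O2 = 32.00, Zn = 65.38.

n(O2) = 40.50 / 32.00 = 1.2656 mol.
Reaction (1): O2→ZnO ratio 3:2 ⇒ n(ZnO) = 0.84375 mol.
Reaction (2): ZnO→Zn ratio 1:1 ⇒ n(Zn) = 0.84375 mol.
Reaction (3): Zn→ZnCl2 ratio 1:1 ⇒ n(ZnCl2) = 0.84375 mol.
Mass of ZnCl2 = 0.84375 × 136.28 = 114.99 g.

115.0 g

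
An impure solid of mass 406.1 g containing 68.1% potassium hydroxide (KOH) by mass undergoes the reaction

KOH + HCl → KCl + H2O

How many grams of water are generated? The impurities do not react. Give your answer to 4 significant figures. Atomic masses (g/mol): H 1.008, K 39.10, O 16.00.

88.80 g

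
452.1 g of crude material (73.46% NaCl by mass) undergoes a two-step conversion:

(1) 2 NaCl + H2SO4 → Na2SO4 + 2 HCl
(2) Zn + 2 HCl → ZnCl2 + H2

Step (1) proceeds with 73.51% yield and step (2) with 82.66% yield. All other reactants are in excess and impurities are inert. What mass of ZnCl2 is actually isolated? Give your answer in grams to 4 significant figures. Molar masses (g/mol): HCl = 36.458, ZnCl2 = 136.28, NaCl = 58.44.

Pure NaCl = 452.1 × 0.7346 = 332.11 g.
n(NaCl) = 332.11 / 58.44 = 5.6830 mol.
Step 1 (NaCl:HCl = 2:2): theoretical n(HCl) = 5.6830 mol; at 73.51% yield, n(HCl) = 4.1775 mol.
Step 2 (HCl:ZnCl2 = 2:1): theoretical n(ZnCl2) = 2.0888 mol, so theoretical mass = 2.0888 × 136.28 = 284.66 g.
At 82.66% yield, actual mass of ZnCl2 = 284.66 × 0.8266 = 235.30 g.

235.3 g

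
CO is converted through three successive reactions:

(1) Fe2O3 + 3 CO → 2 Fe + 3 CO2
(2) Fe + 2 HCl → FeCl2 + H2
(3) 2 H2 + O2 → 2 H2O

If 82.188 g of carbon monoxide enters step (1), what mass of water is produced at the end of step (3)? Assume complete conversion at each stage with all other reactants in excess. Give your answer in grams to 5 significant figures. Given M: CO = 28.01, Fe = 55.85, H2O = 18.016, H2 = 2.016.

35.242 g

n(CO) = 82.188 / 28.01 = 2.93424 mol.
Reaction (1): CO→Fe ratio 3:2 ⇒ n(Fe) = 1.95616 mol.
Reaction (2): Fe→H2 ratio 1:1 ⇒ n(H2) = 1.95616 mol.
Reaction (3): H2→H2O ratio 2:2 ⇒ n(H2O) = 1.95616 mol.
Mass of H2O = 1.95616 × 18.016 = 35.2422 g.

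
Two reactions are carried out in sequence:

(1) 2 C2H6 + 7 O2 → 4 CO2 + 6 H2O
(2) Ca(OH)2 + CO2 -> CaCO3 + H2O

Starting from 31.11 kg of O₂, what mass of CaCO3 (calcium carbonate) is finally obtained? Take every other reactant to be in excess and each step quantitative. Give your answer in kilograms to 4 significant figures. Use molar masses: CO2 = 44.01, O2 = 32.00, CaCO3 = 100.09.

55.60 kg

31.11 kg = 31110 g.
n(O2) = 31110 / 32.00 = 972.19 mol.
Step 1 gives a 7:4 ratio of O2 to CO2, so n(CO2) = 555.54 mol.
In step 2 the CO2:CaCO3 ratio is 1:1, so n(CaCO3) = 555.54 mol.
Mass of CaCO3 = 555.54 × 100.09 = 55604 g = 55.60 kg.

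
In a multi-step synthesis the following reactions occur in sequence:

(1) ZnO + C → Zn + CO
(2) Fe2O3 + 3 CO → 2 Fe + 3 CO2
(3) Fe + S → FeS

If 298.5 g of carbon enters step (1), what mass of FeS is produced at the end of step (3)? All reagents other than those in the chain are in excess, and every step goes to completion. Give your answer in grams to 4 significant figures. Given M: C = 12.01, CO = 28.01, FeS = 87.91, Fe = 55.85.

1457 g

n(C) = 298.5 / 12.01 = 24.854 mol.
Reaction (1): C→CO ratio 1:1 ⇒ n(CO) = 24.854 mol.
Reaction (2): CO→Fe ratio 3:2 ⇒ n(Fe) = 16.570 mol.
Reaction (3): Fe→FeS ratio 1:1 ⇒ n(FeS) = 16.570 mol.
Mass of FeS = 16.570 × 87.91 = 1456.6 g.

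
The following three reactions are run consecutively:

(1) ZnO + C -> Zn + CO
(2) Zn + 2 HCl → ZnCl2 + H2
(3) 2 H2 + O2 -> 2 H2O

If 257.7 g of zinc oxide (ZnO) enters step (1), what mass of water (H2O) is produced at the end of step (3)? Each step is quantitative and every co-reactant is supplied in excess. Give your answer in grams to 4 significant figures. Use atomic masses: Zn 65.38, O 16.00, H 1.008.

57.05 g

M(ZnO) = 65.38 + 16.00 = 81.38 g/mol.
M(H2O) = 2(1.008) + 16.00 = 18.016 g/mol.
n(ZnO) = 257.7 / 81.38 = 3.1666 mol.
Reaction (1): ZnO→Zn ratio 1:1 ⇒ n(Zn) = 3.1666 mol.
Reaction (2): Zn→H2 ratio 1:1 ⇒ n(H2) = 3.1666 mol.
Reaction (3): H2→H2O ratio 2:2 ⇒ n(H2O) = 3.1666 mol.
Mass of H2O = 3.1666 × 18.016 = 57.050 g.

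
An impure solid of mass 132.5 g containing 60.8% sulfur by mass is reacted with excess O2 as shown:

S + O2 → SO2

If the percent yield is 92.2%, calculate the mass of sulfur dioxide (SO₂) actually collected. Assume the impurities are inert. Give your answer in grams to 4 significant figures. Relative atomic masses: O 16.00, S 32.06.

148.4 g

Pure S available = 132.5 g × 0.608 = 80.560 g.
M(S) = 32.06 g/mol.
M(SO2) = 32.06 + 2(16.00) = 64.06 g/mol.
n(S) = 80.560 g / 32.06 g/mol = 2.5128 mol.
From the equation the S:SO2 mole ratio is 1:1, so n(SO2) = 2.5128 × 1/1 = 2.5128 mol.
Mass of SO2 = 2.5128 mol × 64.06 g/mol = 160.97 g.
Actual mass collected = 160.97 g × 0.922 = 148.41 g.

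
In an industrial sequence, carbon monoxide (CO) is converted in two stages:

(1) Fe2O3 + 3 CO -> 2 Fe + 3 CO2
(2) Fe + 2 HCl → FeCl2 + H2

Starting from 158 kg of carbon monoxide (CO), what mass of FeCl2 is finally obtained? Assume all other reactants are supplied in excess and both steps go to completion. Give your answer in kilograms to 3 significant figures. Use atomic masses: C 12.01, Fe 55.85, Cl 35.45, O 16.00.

477 kg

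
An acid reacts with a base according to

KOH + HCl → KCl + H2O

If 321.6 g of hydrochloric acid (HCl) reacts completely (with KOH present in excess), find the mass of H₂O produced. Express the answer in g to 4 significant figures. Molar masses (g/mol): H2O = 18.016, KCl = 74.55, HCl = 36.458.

n(HCl) = 321.60 g / 36.458 g/mol = 8.8211 mol.
From the equation the HCl:H2O mole ratio is 1:1, so n(H2O) = 8.8211 × 1/1 = 8.8211 mol.
Mass of H2O = 8.8211 mol × 18.016 g/mol = 158.92 g.

158.9 g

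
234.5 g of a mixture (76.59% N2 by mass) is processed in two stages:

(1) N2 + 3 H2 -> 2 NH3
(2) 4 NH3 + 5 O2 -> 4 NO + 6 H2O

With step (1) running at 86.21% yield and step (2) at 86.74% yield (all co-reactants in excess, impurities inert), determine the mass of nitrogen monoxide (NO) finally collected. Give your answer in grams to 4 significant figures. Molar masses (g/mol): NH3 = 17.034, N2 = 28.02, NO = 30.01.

287.7 g

Pure N2 = 234.5 × 0.7659 = 179.60 g.
n(N2) = 179.60 / 28.02 = 6.4098 mol.
Step 1 (N2:NH3 = 1:2): theoretical n(NH3) = 12.820 mol; at 86.21% yield, n(NH3) = 11.052 mol.
Step 2 (NH3:NO = 4:4): theoretical n(NO) = 11.052 mol, so theoretical mass = 11.052 × 30.01 = 331.67 g.
At 86.74% yield, actual mass of NO = 331.67 × 0.8674 = 287.69 g.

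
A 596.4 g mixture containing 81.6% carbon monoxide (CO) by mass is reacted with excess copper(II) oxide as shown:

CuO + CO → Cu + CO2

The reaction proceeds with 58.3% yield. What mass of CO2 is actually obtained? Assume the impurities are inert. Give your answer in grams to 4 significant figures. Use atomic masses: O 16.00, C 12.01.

Pure CO available = 596.4 g × 0.816 = 486.66 g.
M(CO) = 12.01 + 16.00 = 28.01 g/mol.
M(CO2) = 12.01 + 2(16.00) = 44.01 g/mol.
n(CO) = 486.66 g / 28.01 g/mol = 17.375 mol.
From the equation the CO:CO2 mole ratio is 1:1, so n(CO2) = 17.375 × 1/1 = 17.375 mol.
Mass of CO2 = 17.375 mol × 44.01 g/mol = 764.66 g.
Actual mass collected = 764.66 g × 0.583 = 445.79 g.

445.8 g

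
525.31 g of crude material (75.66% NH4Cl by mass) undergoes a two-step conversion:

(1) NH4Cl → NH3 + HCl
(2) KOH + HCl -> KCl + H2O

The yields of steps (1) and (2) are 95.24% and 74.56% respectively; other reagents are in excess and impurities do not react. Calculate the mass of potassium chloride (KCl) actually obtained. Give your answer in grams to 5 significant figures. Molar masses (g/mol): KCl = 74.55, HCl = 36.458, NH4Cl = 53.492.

Pure NH4Cl = 525.31 × 0.7566 = 397.450 g.
n(NH4Cl) = 397.450 / 53.492 = 7.43007 mol.
Step 1 (NH4Cl:HCl = 1:1): theoretical n(HCl) = 7.43007 mol; at 95.24% yield, n(HCl) = 7.07640 mol.
Step 2 (HCl:KCl = 1:1): theoretical n(KCl) = 7.07640 mol, so theoretical mass = 7.07640 × 74.55 = 527.546 g.
At 74.56% yield, actual mass of KCl = 527.546 × 0.7456 = 393.338 g.

393.34 g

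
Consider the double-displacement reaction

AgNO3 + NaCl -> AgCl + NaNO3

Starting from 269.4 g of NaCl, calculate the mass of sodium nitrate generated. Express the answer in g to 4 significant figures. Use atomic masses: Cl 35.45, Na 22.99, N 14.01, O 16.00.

M(NaCl) = 22.99 + 35.45 = 58.44 g/mol.
M(NaNO3) = 22.99 + 14.01 + 3(16.00) = 85.00 g/mol.
n(NaCl) = 269.40 g / 58.44 g/mol = 4.6099 mol.
From the equation the NaCl:NaNO3 mole ratio is 1:1, so n(NaNO3) = 4.6099 × 1/1 = 4.6099 mol.
Mass of NaNO3 = 4.6099 mol × 85.00 g/mol = 391.84 g.

391.8 g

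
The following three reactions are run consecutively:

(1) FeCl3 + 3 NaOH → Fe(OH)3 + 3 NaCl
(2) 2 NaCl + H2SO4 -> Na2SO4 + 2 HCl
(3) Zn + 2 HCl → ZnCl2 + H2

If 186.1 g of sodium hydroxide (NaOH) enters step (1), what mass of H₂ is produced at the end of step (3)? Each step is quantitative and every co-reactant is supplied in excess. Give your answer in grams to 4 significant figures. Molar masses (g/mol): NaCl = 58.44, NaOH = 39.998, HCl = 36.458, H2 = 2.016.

4.690 g

n(NaOH) = 186.1 / 39.998 = 4.6527 mol.
Reaction (1): NaOH→NaCl ratio 3:3 ⇒ n(NaCl) = 4.6527 mol.
Reaction (2): NaCl→HCl ratio 2:2 ⇒ n(HCl) = 4.6527 mol.
Reaction (3): HCl→H2 ratio 2:1 ⇒ n(H2) = 2.3264 mol.
Mass of H2 = 2.3264 × 2.016 = 4.6900 g.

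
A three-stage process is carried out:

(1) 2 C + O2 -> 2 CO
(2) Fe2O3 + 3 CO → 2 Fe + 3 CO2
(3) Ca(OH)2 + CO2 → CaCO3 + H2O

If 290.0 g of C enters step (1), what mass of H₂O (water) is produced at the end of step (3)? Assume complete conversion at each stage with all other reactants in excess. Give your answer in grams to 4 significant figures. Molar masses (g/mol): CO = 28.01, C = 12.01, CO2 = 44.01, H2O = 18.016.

435.0 g

n(C) = 290.0 / 12.01 = 24.147 mol.
Reaction (1): C→CO ratio 2:2 ⇒ n(CO) = 24.147 mol.
Reaction (2): CO→CO2 ratio 3:3 ⇒ n(CO2) = 24.147 mol.
Reaction (3): CO2→H2O ratio 1:1 ⇒ n(H2O) = 24.147 mol.
Mass of H2O = 24.147 × 18.016 = 435.02 g.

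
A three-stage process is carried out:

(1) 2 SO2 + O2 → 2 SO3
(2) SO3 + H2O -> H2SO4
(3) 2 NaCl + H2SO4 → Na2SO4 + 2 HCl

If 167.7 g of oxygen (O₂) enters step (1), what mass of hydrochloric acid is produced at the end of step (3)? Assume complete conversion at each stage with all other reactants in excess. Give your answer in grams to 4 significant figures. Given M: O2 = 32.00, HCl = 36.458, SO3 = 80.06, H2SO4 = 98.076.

n(O2) = 167.7 / 32.00 = 5.2406 mol.
Reaction (1): O2→SO3 ratio 1:2 ⇒ n(SO3) = 10.481 mol.
Reaction (2): SO3→H2SO4 ratio 1:1 ⇒ n(H2SO4) = 10.481 mol.
Reaction (3): H2SO4→HCl ratio 1:2 ⇒ n(HCl) = 20.962 mol.
Mass of HCl = 20.962 × 36.458 = 764.25 g.

764.3 g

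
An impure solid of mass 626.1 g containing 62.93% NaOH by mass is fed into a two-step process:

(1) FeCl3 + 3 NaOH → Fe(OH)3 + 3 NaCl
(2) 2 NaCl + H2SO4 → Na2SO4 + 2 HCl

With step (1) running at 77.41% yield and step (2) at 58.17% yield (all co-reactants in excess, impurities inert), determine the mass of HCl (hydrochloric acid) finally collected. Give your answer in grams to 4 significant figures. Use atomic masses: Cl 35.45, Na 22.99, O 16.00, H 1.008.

161.7 g

Pure NaOH = 626.1 × 0.6293 = 394.00 g.
M(NaOH) = 22.99 + 16.00 + 1.008 = 39.998 g/mol.
M(HCl) = 1.008 + 35.45 = 36.458 g/mol.
n(NaOH) = 394.00 / 39.998 = 9.8506 mol.
Step 1 (NaOH:NaCl = 3:3): theoretical n(NaCl) = 9.8506 mol; at 77.41% yield, n(NaCl) = 7.6254 mol.
Step 2 (NaCl:HCl = 2:2): theoretical n(HCl) = 7.6254 mol, so theoretical mass = 7.6254 × 36.458 = 278.01 g.
At 58.17% yield, actual mass of HCl = 278.01 × 0.5817 = 161.72 g.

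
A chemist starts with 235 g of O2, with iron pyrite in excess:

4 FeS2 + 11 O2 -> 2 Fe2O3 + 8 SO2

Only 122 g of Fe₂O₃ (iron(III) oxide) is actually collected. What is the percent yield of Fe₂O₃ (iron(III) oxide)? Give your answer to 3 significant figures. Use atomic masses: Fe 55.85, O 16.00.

M(O2) = 2(16.00) = 32.00 g/mol.
M(Fe2O3) = 2(55.85) + 3(16.00) = 159.70 g/mol.
n(O2) = 235.0 g / 32.00 g/mol = 7.344 mol.
From the equation the O2:Fe2O3 mole ratio is 11:2, so n(Fe2O3) = 7.344 × 2/11 = 1.335 mol.
Mass of Fe2O3 = 1.335 mol × 159.70 g/mol = 213.2 g.
This is the theoretical yield. Percent yield = 122 g / 213.2 g × 100% = 57.21%.

57.2 %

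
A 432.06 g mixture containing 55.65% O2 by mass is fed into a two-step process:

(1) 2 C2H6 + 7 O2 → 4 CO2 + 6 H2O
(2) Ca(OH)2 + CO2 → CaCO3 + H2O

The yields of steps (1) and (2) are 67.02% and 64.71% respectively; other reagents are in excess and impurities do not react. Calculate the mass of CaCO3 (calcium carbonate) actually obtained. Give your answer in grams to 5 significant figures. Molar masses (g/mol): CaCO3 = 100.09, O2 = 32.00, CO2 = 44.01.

186.38 g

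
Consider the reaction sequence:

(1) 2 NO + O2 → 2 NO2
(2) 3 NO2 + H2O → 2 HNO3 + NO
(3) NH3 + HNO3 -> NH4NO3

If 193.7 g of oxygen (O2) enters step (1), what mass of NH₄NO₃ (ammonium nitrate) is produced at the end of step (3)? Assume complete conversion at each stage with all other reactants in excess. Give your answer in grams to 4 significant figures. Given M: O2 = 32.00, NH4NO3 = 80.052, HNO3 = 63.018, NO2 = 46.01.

646.1 g

n(O2) = 193.7 / 32.00 = 6.0531 mol.
Reaction (1): O2→NO2 ratio 1:2 ⇒ n(NO2) = 12.106 mol.
Reaction (2): NO2→HNO3 ratio 3:2 ⇒ n(HNO3) = 8.0708 mol.
Reaction (3): HNO3→NH4NO3 ratio 1:1 ⇒ n(NH4NO3) = 8.0708 mol.
Mass of NH4NO3 = 8.0708 × 80.052 = 646.09 g.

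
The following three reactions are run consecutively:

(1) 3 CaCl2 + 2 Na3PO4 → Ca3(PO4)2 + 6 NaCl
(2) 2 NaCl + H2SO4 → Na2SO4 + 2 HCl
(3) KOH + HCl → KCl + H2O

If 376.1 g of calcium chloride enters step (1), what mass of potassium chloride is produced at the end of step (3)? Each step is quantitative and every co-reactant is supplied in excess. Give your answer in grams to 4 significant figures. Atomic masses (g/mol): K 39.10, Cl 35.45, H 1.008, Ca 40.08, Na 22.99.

M(CaCl2) = 40.08 + 2(35.45) = 110.98 g/mol.
M(KCl) = 39.10 + 35.45 = 74.55 g/mol.
n(CaCl2) = 376.1 / 110.98 = 3.3889 mol.
Reaction (1): CaCl2→NaCl ratio 3:6 ⇒ n(NaCl) = 6.7778 mol.
Reaction (2): NaCl→HCl ratio 2:2 ⇒ n(HCl) = 6.7778 mol.
Reaction (3): HCl→KCl ratio 1:1 ⇒ n(KCl) = 6.7778 mol.
Mass of KCl = 6.7778 × 74.55 = 505.28 g.

505.3 g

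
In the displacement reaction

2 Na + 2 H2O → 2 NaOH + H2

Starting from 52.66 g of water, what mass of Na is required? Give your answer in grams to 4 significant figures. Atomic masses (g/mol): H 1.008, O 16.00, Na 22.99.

M(H2O) = 2(1.008) + 16.00 = 18.016 g/mol.
M(Na) = 22.99 g/mol.
n(H2O) = 52.660 g / 18.016 g/mol = 2.9230 mol.
From the equation the H2O:Na mole ratio is 2:2, so n(Na) = 2.9230 × 2/2 = 2.9230 mol.
Mass of Na = 2.9230 mol × 22.99 g/mol = 67.199 g.

67.20 g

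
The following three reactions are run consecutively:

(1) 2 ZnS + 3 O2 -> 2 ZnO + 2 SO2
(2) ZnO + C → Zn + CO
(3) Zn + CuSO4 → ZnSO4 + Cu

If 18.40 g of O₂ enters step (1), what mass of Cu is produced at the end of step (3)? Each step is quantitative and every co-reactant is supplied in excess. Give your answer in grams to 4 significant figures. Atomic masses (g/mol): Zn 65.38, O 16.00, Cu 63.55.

24.36 g

M(O2) = 2(16.00) = 32.00 g/mol.
M(Cu) = 63.55 g/mol.
n(O2) = 18.40 / 32.00 = 0.57500 mol.
Reaction (1): O2→ZnO ratio 3:2 ⇒ n(ZnO) = 0.38333 mol.
Reaction (2): ZnO→Zn ratio 1:1 ⇒ n(Zn) = 0.38333 mol.
Reaction (3): Zn→Cu ratio 1:1 ⇒ n(Cu) = 0.38333 mol.
Mass of Cu = 0.38333 × 63.55 = 24.361 g.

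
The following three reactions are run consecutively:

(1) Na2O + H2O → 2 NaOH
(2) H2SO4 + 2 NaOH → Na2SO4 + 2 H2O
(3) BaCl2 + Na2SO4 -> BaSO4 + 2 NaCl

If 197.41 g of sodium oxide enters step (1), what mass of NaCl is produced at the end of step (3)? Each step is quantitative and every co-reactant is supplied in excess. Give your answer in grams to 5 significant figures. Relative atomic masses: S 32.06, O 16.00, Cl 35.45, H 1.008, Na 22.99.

M(Na2O) = 2(22.99) + 16.00 = 61.98 g/mol.
M(NaCl) = 22.99 + 35.45 = 58.44 g/mol.
n(Na2O) = 197.41 / 61.98 = 3.18506 mol.
Reaction (1): Na2O→NaOH ratio 1:2 ⇒ n(NaOH) = 6.37012 mol.
Reaction (2): NaOH→Na2SO4 ratio 2:1 ⇒ n(Na2SO4) = 3.18506 mol.
Reaction (3): Na2SO4→NaCl ratio 1:2 ⇒ n(NaCl) = 6.37012 mol.
Mass of NaCl = 6.37012 × 58.44 = 372.270 g.

372.27 g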